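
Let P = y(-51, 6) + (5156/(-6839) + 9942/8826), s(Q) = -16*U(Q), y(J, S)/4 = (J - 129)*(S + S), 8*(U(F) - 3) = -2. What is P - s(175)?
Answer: -86473464977/10060169 ≈ -8595.6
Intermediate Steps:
U(F) = 11/4 (U(F) = 3 + (⅛)*(-2) = 3 - ¼ = 11/4)
y(J, S) = 8*S*(-129 + J) (y(J, S) = 4*((J - 129)*(S + S)) = 4*((-129 + J)*(2*S)) = 4*(2*S*(-129 + J)) = 8*S*(-129 + J))
s(Q) = -44 (s(Q) = -16*11/4 = -44)
P = -86916112413/10060169 (P = 8*6*(-129 - 51) + (5156/(-6839) + 9942/8826) = 8*6*(-180) + (5156*(-1/6839) + 9942*(1/8826)) = -8640 + (-5156/6839 + 1657/1471) = -8640 + 3747747/10060169 = -86916112413/10060169 ≈ -8639.6)
P - s(175) = -86916112413/10060169 - 1*(-44) = -86916112413/10060169 + 44 = -86473464977/10060169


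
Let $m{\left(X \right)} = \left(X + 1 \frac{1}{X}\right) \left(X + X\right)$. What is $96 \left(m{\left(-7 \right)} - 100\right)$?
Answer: $0$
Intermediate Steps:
$m{\left(X \right)} = 2 X \left(X + \frac{1}{X}\right)$ ($m{\left(X \right)} = \left(X + \frac{1}{X}\right) 2 X = 2 X \left(X + \frac{1}{X}\right)$)
$96 \left(m{\left(-7 \right)} - 100\right) = 96 \left(\left(2 + 2 \left(-7\right)^{2}\right) - 100\right) = 96 \left(\left(2 + 2 \cdot 49\right) - 100\right) = 96 \left(\left(2 + 98\right) - 100\right) = 96 \left(100 - 100\right) = 96 \cdot 0 = 0$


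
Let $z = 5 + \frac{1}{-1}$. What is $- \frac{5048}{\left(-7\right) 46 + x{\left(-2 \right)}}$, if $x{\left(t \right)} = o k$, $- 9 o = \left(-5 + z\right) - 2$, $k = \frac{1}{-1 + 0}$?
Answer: $\frac{15144}{967} \approx 15.661$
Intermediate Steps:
$z = 4$ ($z = 5 - 1 = 4$)
$k = -1$ ($k = \frac{1}{-1} = -1$)
$o = \frac{1}{3}$ ($o = - \frac{\left(-5 + 4\right) - 2}{9} = - \frac{-1 - 2}{9} = \left(- \frac{1}{9}\right) \left(-3\right) = \frac{1}{3} \approx 0.33333$)
$x{\left(t \right)} = - \frac{1}{3}$ ($x{\left(t \right)} = \frac{1}{3} \left(-1\right) = - \frac{1}{3}$)
$- \frac{5048}{\left(-7\right) 46 + x{\left(-2 \right)}} = - \frac{5048}{\left(-7\right) 46 - \frac{1}{3}} = - \frac{5048}{-322 - \frac{1}{3}} = - \frac{5048}{- \frac{967}{3}} = \left(-5048\right) \left(- \frac{3}{967}\right) = \frac{15144}{967}$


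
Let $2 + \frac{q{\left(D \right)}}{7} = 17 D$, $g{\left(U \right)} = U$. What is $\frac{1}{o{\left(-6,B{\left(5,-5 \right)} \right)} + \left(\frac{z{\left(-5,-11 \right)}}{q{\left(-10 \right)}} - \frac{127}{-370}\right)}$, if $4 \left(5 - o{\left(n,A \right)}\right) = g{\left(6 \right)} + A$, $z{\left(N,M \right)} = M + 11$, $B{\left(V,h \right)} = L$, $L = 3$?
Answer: $\frac{740}{2289} \approx 0.32329$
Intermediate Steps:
$q{\left(D \right)} = -14 + 119 D$ ($q{\left(D \right)} = -14 + 7 \cdot 17 D = -14 + 119 D$)
$B{\left(V,h \right)} = 3$
$z{\left(N,M \right)} = 11 + M$
$o{\left(n,A \right)} = \frac{7}{2} - \frac{A}{4}$ ($o{\left(n,A \right)} = 5 - \frac{6 + A}{4} = 5 - \left(\frac{3}{2} + \frac{A}{4}\right) = \frac{7}{2} - \frac{A}{4}$)
$\frac{1}{o{\left(-6,B{\left(5,-5 \right)} \right)} + \left(\frac{z{\left(-5,-11 \right)}}{q{\left(-10 \right)}} - \frac{127}{-370}\right)} = \frac{1}{\left(\frac{7}{2} - \frac{3}{4}\right) + \left(\frac{11 - 11}{-14 + 119 \left(-10\right)} - \frac{127}{-370}\right)} = \frac{1}{\left(\frac{7}{2} - \frac{3}{4}\right) + \left(\frac{0}{-14 - 1190} - - \frac{127}{370}\right)} = \frac{1}{\frac{11}{4} + \left(\frac{0}{-1204} + \frac{127}{370}\right)} = \frac{1}{\frac{11}{4} + \left(0 \left(- \frac{1}{1204}\right) + \frac{127}{370}\right)} = \frac{1}{\frac{11}{4} + \left(0 + \frac{127}{370}\right)} = \frac{1}{\frac{11}{4} + \frac{127}{370}} = \frac{1}{\frac{2289}{740}} = \frac{740}{2289}$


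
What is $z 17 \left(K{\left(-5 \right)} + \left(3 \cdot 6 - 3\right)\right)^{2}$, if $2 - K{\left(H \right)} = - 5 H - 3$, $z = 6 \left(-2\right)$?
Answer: $-5100$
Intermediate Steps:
$z = -12$
$K{\left(H \right)} = 5 + 5 H$ ($K{\left(H \right)} = 2 - \left(- 5 H - 3\right) = 2 - \left(-3 - 5 H\right) = 2 + \left(3 + 5 H\right) = 5 + 5 H$)
$z 17 \left(K{\left(-5 \right)} + \left(3 \cdot 6 - 3\right)\right)^{2} = \left(-12\right) 17 \left(\left(5 + 5 \left(-5\right)\right) + \left(3 \cdot 6 - 3\right)\right)^{2} = - 204 \left(\left(5 - 25\right) + \left(18 - 3\right)\right)^{2} = - 204 \left(-20 + 15\right)^{2} = - 204 \left(-5\right)^{2} = \left(-204\right) 25 = -5100$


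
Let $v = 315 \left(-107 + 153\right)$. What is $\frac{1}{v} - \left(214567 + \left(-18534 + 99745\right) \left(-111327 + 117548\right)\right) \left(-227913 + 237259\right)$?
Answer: $- \frac{68446875788980919}{14490} \approx -4.7237 \cdot 10^{12}$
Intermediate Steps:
$v = 14490$ ($v = 315 \cdot 46 = 14490$)
$\frac{1}{v} - \left(214567 + \left(-18534 + 99745\right) \left(-111327 + 117548\right)\right) \left(-227913 + 237259\right) = \frac{1}{14490} - \left(214567 + \left(-18534 + 99745\right) \left(-111327 + 117548\right)\right) \left(-227913 + 237259\right) = \frac{1}{14490} - \left(214567 + 81211 \cdot 6221\right) 9346 = \frac{1}{14490} - \left(214567 + 505213631\right) 9346 = \frac{1}{14490} - 505428198 \cdot 9346 = \frac{1}{14490} - 4723731938508 = - \frac{68446875788980919}{14490}$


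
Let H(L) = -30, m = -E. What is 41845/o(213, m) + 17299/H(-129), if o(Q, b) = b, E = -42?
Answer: 44066/105 ≈ 419.68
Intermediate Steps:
m = 42 (m = -1*(-42) = 42)
41845/o(213, m) + 17299/H(-129) = 41845/42 + 17299/(-30) = 41845*(1/42) + 17299*(-1/30) = 41845/42 - 17299/30 = 44066/105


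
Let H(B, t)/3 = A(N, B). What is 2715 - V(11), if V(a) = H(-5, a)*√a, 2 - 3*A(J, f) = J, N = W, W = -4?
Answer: 2715 - 6*√11 ≈ 2695.1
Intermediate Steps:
N = -4
A(J, f) = ⅔ - J/3
H(B, t) = 6 (H(B, t) = 3*(⅔ - ⅓*(-4)) = 3*(⅔ + 4/3) = 3*2 = 6)
V(a) = 6*√a
2715 - V(11) = 2715 - 6*√11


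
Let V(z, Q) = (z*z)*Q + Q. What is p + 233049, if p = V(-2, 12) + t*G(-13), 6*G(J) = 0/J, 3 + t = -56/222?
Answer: 233109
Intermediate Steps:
t = -361/111 (t = -3 - 56/222 = -3 - 56*1/222 = -3 - 28/111 = -361/111 ≈ -3.2523)
V(z, Q) = Q + Q*z² (V(z, Q) = z²*Q + Q = Q*z² + Q = Q + Q*z²)
G(J) = 0 (G(J) = (0/J)/6 = (⅙)*0 = 0)
p = 60 (p = 12*(1 + (-2)²) - 361/111*0 = 12*(1 + 4) + 0 = 12*5 + 0 = 60 + 0 = 60)
p + 233049 = 60 + 233049 = 233109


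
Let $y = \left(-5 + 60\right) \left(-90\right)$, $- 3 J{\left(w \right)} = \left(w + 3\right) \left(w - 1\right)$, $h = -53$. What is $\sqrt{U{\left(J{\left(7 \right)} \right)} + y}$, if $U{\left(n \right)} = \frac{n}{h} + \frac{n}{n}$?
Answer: $\frac{i \sqrt{13900681}}{53} \approx 70.346 i$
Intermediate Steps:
$J{\left(w \right)} = - \frac{\left(-1 + w\right) \left(3 + w\right)}{3}$ ($J{\left(w \right)} = - \frac{\left(w + 3\right) \left(w - 1\right)}{3} = - \frac{\left(3 + w\right) \left(-1 + w\right)}{3} = - \frac{\left(-1 + w\right) \left(3 + w\right)}{3}$)
$U{\left(n \right)} = 1 - \frac{n}{53}$ ($U{\left(n \right)} = \frac{n}{-53} + \frac{n}{n} = n \left(- \frac{1}{53}\right) + 1 = - \frac{n}{53} + 1 = 1 - \frac{n}{53}$)
$y = -4950$ ($y = 55 \left(-90\right) = -4950$)
$\sqrt{U{\left(J{\left(7 \right)} \right)} + y} = \sqrt{\left(1 - \frac{1 - \frac{14}{3} - \frac{7^{2}}{3}}{53}\right) - 4950} = \sqrt{\left(1 - \frac{1 - \frac{14}{3} - \frac{49}{3}}{53}\right) - 4950} = \sqrt{\left(1 - - \frac{20}{53}\right) - 4950} = \sqrt{\left(1 + \frac{20}{53}\right) - 4950} = \sqrt{\frac{73}{53} - 4950} = \sqrt{- \frac{262277}{53}} = \frac{i \sqrt{13900681}}{53}$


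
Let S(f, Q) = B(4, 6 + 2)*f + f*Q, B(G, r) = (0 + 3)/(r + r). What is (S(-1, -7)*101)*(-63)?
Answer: -693567/16 ≈ -43348.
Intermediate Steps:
B(G, r) = 3/(2*r) (B(G, r) = 3/((2*r)) = 3*(1/(2*r)) = 3/(2*r))
S(f, Q) = 3*f/16 + Q*f (S(f, Q) = (3/(2*(6 + 2)))*f + f*Q = ((3/2)/8)*f + Q*f = ((3/2)*(⅛))*f + Q*f = 3*f/16 + Q*f)
(S(-1, -7)*101)*(-63) = (((1/16)*(-1)*(3 + 16*(-7)))*101)*(-63) = (((1/16)*(-1)*(3 - 112))*101)*(-63) = (((1/16)*(-1)*(-109))*101)*(-63) = ((109/16)*101)*(-63) = (11009/16)*(-63) = -693567/16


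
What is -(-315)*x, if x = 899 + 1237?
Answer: 672840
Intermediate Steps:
x = 2136
-(-315)*x = -(-315)*2136 = -1*(-672840) = 672840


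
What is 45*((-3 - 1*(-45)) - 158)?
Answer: -5220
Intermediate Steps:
45*((-3 - 1*(-45)) - 158) = 45*((-3 + 45) - 158) = 45*(42 - 158) = 45*(-116) = -5220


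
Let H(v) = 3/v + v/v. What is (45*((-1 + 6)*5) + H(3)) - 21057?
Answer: -19930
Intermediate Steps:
H(v) = 1 + 3/v (H(v) = 3/v + 1 = 1 + 3/v)
(45*((-1 + 6)*5) + H(3)) - 21057 = (45*((-1 + 6)*5) + (3 + 3)/3) - 21057 = (45*(5*5) + (1/3)*6) - 21057 = (45*25 + 2) - 21057 = (1125 + 2) - 21057 = 1127 - 21057 = -19930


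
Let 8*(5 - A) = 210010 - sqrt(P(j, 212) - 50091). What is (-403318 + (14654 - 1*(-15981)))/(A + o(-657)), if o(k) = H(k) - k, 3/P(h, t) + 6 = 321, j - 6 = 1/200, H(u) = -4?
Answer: 32048248477560/2200851166867 + 1490732*I*sqrt(552253170)/2200851166867 ≈ 14.562 + 0.015918*I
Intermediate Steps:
j = 1201/200 (j = 6 + 1/200 = 1201/200 ≈ 6.0050)
P(h, t) = 1/105 (P(h, t) = 3/(-6 + 321) = 3/315 = 3*(1/315) = 1/105)
o(k) = -4 - k
A = -104985/4 + I*sqrt(552253170)/840 (A = 5 - (210010 - sqrt(1/105 - 50091))/8 = 5 - (210010 - sqrt(-5259554/105))/8 = 5 - (210010 - I*sqrt(552253170)/105)/8 = 5 + (-105005/4 + I*sqrt(552253170)/840) = -104985/4 + I*sqrt(552253170)/840 ≈ -26246.0 + 27.976*I)
(-403318 + (14654 - 1*(-15981)))/(A + o(-657)) = (-403318 + (14654 - 1*(-15981)))/((-104985/4 + I*sqrt(552253170)/840) + (-4 - 1*(-657))) = (-403318 + (14654 + 15981))/((-104985/4 + I*sqrt(552253170)/840) + (-4 + 657)) = (-403318 + 30635)/((-104985/4 + I*sqrt(552253170)/840) + 653) = -372683/(-102373/4 + I*sqrt(552253170)/840)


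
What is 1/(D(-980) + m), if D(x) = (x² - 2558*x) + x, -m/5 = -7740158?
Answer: 1/42167050 ≈ 2.3715e-8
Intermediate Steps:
m = 38700790 (m = -5*(-7740158) = 38700790)
D(x) = x² - 2557*x
1/(D(-980) + m) = 1/(-980*(-2557 - 980) + 38700790) = 1/(-980*(-3537) + 38700790) = 1/(3466260 + 38700790) = 1/42167050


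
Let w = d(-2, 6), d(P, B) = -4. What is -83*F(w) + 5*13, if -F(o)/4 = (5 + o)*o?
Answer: -1263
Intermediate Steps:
w = -4
F(o) = -4*o*(5 + o) (F(o) = -4*(5 + o)*o = -4*o*(5 + o))
-83*F(w) + 5*13 = -(-332)*(-4)*(5 - 4) + 5*13 = -(-332)*(-4) + 65 = -83*16 + 65 = -1328 + 65 = -1263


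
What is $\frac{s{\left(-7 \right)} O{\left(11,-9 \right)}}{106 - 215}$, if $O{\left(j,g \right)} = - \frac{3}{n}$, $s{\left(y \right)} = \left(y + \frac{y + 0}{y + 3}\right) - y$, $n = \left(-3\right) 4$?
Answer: $- \frac{7}{1744} \approx -0.0040138$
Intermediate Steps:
$n = -12$
$s{\left(y \right)} = \frac{y}{3 + y}$ ($s{\left(y \right)} = \left(y + \frac{y}{3 + y}\right) - y = \frac{y}{3 + y}$)
$O{\left(j,g \right)} = \frac{1}{4}$ ($O{\left(j,g \right)} = - \frac{3}{-12} = \left(-3\right) \left(- \frac{1}{12}\right) = \frac{1}{4}$)
$\frac{s{\left(-7 \right)} O{\left(11,-9 \right)}}{106 - 215} = \frac{- \frac{7}{3 - 7} \cdot \frac{1}{4}}{106 - 215} = \frac{- \frac{7}{-4} \cdot \frac{1}{4}}{-109} = \left(-7\right) \left(- \frac{1}{4}\right) \frac{1}{4} \left(- \frac{1}{109}\right) = \frac{7}{4} \cdot \frac{1}{4} \left(- \frac{1}{109}\right) = \frac{7}{16} \left(- \frac{1}{109}\right) = - \frac{7}{1744}$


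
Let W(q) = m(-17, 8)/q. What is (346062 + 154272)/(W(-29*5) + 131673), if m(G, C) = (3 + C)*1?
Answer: 36274215/9546287 ≈ 3.7998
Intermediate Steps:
m(G, C) = 3 + C
W(q) = 11/q (W(q) = (3 + 8)/q = 11/q)
(346062 + 154272)/(W(-29*5) + 131673) = (346062 + 154272)/(11/((-29*5)) + 131673) = 500334/(11/(-145) + 131673) = 500334/(11*(-1/145) + 131673) = 500334/(-11/145 + 131673) = 500334/(19092574/145) = 500334*(145/19092574) = 36274215/9546287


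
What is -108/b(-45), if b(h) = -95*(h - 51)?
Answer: -9/760 ≈ -0.011842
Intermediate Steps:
b(h) = 4845 - 95*h (b(h) = -95*(-51 + h) = 4845 - 95*h)
-108/b(-45) = -108/(4845 - 95*(-45)) = -108/(4845 + 4275) = -108/9120 = -108*1/9120 = -9/760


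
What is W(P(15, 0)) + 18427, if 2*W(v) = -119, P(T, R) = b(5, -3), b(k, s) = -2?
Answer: 36735/2 ≈ 18368.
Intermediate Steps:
P(T, R) = -2
W(v) = -119/2 (W(v) = (½)*(-119) = -119/2)
W(P(15, 0)) + 18427 = -119/2 + 18427 = 36735/2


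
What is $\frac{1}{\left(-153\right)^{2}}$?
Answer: $\frac{1}{23409} \approx 4.2719 \cdot 10^{-5}$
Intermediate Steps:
$\frac{1}{\left(-153\right)^{2}} = \frac{1}{23409}$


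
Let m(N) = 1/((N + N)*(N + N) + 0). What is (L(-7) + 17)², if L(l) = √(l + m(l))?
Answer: (238 + I*√1371)²/196 ≈ 282.0 + 89.923*I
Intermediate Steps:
m(N) = 1/(4*N²) (m(N) = 1/((2*N)*(2*N) + 0) = 1/(4*N² + 0) = 1/(4*N²))
L(l) = √(l + 1/(4*l²))
(L(-7) + 17)² = (√((-7)⁻² + 4*(-7))/2 + 17)² = (√(1/49 - 28)/2 + 17)² = (√(-1371/49)/2 + 17)² = ((I*√1371/7)/2 + 17)² = (I*√1371/14 + 17)² = (17 + I*√1371/14)²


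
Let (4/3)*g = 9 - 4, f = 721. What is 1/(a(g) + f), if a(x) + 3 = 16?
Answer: 1/734 ≈ 0.0013624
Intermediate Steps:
g = 15/4 (g = 3*(9 - 4)/4 = (¾)*5 = 15/4 ≈ 3.7500)
a(x) = 13 (a(x) = -3 + 16 = 13)
1/(a(g) + f) = 1/(13 + 721) = 1/734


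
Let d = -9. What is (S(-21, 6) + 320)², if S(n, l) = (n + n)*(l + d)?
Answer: 198916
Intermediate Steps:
S(n, l) = 2*n*(-9 + l) (S(n, l) = (n + n)*(l - 9) = (2*n)*(-9 + l) = 2*n*(-9 + l))
(S(-21, 6) + 320)² = (2*(-21)*(-9 + 6) + 320)² = (2*(-21)*(-3) + 320)² = (126 + 320)² = 446² = 198916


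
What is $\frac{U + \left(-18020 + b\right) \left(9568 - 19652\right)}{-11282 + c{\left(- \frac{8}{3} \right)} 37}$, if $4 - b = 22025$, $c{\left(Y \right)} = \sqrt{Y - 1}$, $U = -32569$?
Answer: $- \frac{13665013655250}{381865631} - \frac{14938412375 i \sqrt{33}}{381865631} \approx -35785.0 - 224.72 i$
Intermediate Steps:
$c{\left(Y \right)} = \sqrt{-1 + Y}$
$b = -22021$ ($b = 4 - 22025 = -22021$)
$\frac{U + \left(-18020 + b\right) \left(9568 - 19652\right)}{-11282 + c{\left(- \frac{8}{3} \right)} 37} = \frac{-32569 + \left(-18020 - 22021\right) \left(9568 - 19652\right)}{-11282 + \sqrt{-1 - \frac{8}{3}} \cdot 37} = \frac{-32569 - -403773444}{-11282 + \sqrt{-1 - \frac{8}{3}} \cdot 37} = \frac{-32569 + 403773444}{-11282 + \sqrt{-1 - \frac{8}{3}} \cdot 37} = \frac{403740875}{-11282 + \sqrt{- \frac{11}{3}} \cdot 37} = \frac{403740875}{-11282 + \frac{i \sqrt{33}}{3} \cdot 37} = \frac{403740875}{-11282 + \frac{37 i \sqrt{33}}{3}}$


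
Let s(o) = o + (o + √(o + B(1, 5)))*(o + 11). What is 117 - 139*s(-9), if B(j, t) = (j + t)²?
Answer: 3870 - 834*√3 ≈ 2425.5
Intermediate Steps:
s(o) = o + (11 + o)*(o + √(36 + o)) (s(o) = o + (o + √(o + (1 + 5)²))*(o + 11) = o + (o + √(o + 6²))*(11 + o) = o + (o + √(o + 36))*(11 + o) = o + (o + √(36 + o))*(11 + o) = o + (11 + o)*(o + √(36 + o)))
117 - 139*s(-9) = 117 - 139*((-9)² + 11*√(36 - 9) + 12*(-9) - 9*√(36 - 9)) = 117 - 139*(81 + 11*√27 - 108 - 27*√3) = 117 - 139*(81 + 11*(3*√3) - 108 - 27*√3) = 117 - 139*(81 + 33*√3 - 108 - 27*√3) = 117 - 139*(-27 + 6*√3) = 117 + (3753 - 834*√3) = 3870 - 834*√3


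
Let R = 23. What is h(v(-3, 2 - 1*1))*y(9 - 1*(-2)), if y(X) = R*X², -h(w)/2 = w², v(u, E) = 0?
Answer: 0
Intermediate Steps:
h(w) = -2*w²
y(X) = 23*X²
h(v(-3, 2 - 1*1))*y(9 - 1*(-2)) = (-2*0²)*(23*(9 - 1*(-2))²) = (-2*0)*(23*(9 + 2)²) = 0*(23*11²) = 0*(23*121) = 0*2783 = 0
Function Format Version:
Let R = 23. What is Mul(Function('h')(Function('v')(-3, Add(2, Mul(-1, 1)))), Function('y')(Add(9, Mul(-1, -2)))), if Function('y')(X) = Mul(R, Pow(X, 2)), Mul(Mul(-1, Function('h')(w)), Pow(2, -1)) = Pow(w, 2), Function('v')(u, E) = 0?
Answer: 0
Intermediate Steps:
Function('h')(w) = Mul(-2, Pow(w, 2))
Function('y')(X) = Mul(23, Pow(X, 2))
Mul(Function('h')(Function('v')(-3, Add(2, Mul(-1, 1)))), Function('y')(Add(9, Mul(-1, -2)))) = Mul(Mul(-2, Pow(0, 2)), Mul(23, Pow(Add(9, Mul(-1, -2)), 2))) = Mul(Mul(-2, 0), Mul(23, Pow(Add(9, 2), 2))) = Mul(0, Mul(23, Pow(11, 2))) = Mul(0, Mul(23, 121)) = Mul(0, 2783) = 0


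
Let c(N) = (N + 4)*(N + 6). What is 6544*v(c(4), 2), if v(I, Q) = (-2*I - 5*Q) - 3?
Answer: -1132112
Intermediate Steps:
c(N) = (4 + N)*(6 + N)
v(I, Q) = -3 - 5*Q - 2*I (v(I, Q) = (-5*Q - 2*I) - 3 = -3 - 5*Q - 2*I)
6544*v(c(4), 2) = 6544*(-3 - 5*2 - 2*(24 + 4² + 10*4)) = 6544*(-3 - 10 - 2*(24 + 16 + 40)) = 6544*(-3 - 10 - 2*80) = 6544*(-3 - 10 - 160) = 6544*(-173) = -1132112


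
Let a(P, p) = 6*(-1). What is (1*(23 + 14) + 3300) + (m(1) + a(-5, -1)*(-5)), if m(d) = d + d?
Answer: 3369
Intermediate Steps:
m(d) = 2*d
a(P, p) = -6
(1*(23 + 14) + 3300) + (m(1) + a(-5, -1)*(-5)) = (1*(23 + 14) + 3300) + (2*1 - 6*(-5)) = (1*37 + 3300) + (2 + 30) = (37 + 3300) + 32 = 3337 + 32 = 3369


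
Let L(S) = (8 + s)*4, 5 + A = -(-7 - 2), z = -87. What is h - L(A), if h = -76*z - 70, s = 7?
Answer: 6482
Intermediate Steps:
A = 4 (A = -5 - (-7 - 2) = -5 - 1*(-9) = -5 + 9 = 4)
L(S) = 60 (L(S) = (8 + 7)*4 = 15*4 = 60)
h = 6542 (h = -76*(-87) - 70 = 6612 - 70 = 6542)
h - L(A) = 6542 - 1*60 = 6542 - 60 = 6482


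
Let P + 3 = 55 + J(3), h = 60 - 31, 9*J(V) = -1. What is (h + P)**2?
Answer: 529984/81 ≈ 6543.0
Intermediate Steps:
J(V) = -1/9 (J(V) = (1/9)*(-1) = -1/9)
h = 29
P = 467/9 (P = -3 + (55 - 1/9) = -3 + 494/9 = 467/9 ≈ 51.889)
(h + P)**2 = (29 + 467/9)**2 = (728/9)**2 = 529984/81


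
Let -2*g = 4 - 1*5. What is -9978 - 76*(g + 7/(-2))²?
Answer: -10662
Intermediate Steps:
g = ½ (g = -(4 - 1*5)/2 = -(4 - 5)/2 = -½*(-1) = ½ ≈ 0.50000)
-9978 - 76*(g + 7/(-2))² = -9978 - 76*(½ + 7/(-2))² = -9978 - 76*(½ + 7*(-½))² = -9978 - 76*(½ - 7/2)² = -9978 - 76*(-3)² = -9978 - 76*9 = -9978 - 684 = -10662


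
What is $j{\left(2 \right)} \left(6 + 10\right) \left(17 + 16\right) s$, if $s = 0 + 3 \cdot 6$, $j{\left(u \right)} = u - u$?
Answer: $0$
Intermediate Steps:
$j{\left(u \right)} = 0$
$s = 18$ ($s = 0 + 18 = 18$)
$j{\left(2 \right)} \left(6 + 10\right) \left(17 + 16\right) s = 0 \left(6 + 10\right) \left(17 + 16\right) 18 = 0 \cdot 16 \cdot 33 \cdot 18 = 0 \cdot 528 \cdot 18 = 0 \cdot 18 = 0$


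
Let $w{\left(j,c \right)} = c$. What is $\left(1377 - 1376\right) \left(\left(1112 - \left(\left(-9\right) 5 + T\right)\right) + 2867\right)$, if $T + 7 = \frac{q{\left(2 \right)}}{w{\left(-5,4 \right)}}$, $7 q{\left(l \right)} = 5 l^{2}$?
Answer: $\frac{28212}{7} \approx 4030.3$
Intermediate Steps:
$q{\left(l \right)} = \frac{5 l^{2}}{7}$
$T = - \frac{44}{7}$ ($T = -7 + \frac{\frac{5}{7} \cdot 2^{2}}{4} = -7 + \frac{5}{7} \cdot 4 \cdot \frac{1}{4} = -7 + \frac{20}{7} \cdot \frac{1}{4} = -7 + \frac{5}{7} = - \frac{44}{7} \approx -6.2857$)
$\left(1377 - 1376\right) \left(\left(1112 - \left(\left(-9\right) 5 + T\right)\right) + 2867\right) = \left(1377 - 1376\right) \left(\left(1112 - \left(\left(-9\right) 5 - \frac{44}{7}\right)\right) + 2867\right) = 1 \left(\left(1112 - \left(-45 - \frac{44}{7}\right)\right) + 2867\right) = 1 \left(\left(1112 - - \frac{359}{7}\right) + 2867\right) = 1 \left(\left(1112 + \frac{359}{7}\right) + 2867\right) = 1 \left(\frac{8143}{7} + 2867\right) = 1 \cdot \frac{28212}{7} = \frac{28212}{7}$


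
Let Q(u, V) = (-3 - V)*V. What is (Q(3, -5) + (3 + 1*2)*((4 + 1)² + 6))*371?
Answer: 53795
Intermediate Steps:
Q(u, V) = V*(-3 - V)
(Q(3, -5) + (3 + 1*2)*((4 + 1)² + 6))*371 = (-1*(-5)*(3 - 5) + (3 + 1*2)*((4 + 1)² + 6))*371 = (-1*(-5)*(-2) + (3 + 2)*(5² + 6))*371 = (-10 + 5*(25 + 6))*371 = (-10 + 5*31)*371 = (-10 + 155)*371 = 145*371 = 53795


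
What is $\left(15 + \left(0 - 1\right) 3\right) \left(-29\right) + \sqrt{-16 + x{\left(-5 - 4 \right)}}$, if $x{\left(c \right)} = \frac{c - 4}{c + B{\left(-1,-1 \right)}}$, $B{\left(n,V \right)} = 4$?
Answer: $-348 + \frac{i \sqrt{335}}{5} \approx -348.0 + 3.6606 i$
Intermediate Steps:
$x{\left(c \right)} = \frac{-4 + c}{4 + c}$ ($x{\left(c \right)} = \frac{c - 4}{c + 4} = \frac{-4 + c}{4 + c}$)
$\left(15 + \left(0 - 1\right) 3\right) \left(-29\right) + \sqrt{-16 + x{\left(-5 - 4 \right)}} = \left(15 + \left(0 - 1\right) 3\right) \left(-29\right) + \sqrt{-16 + \frac{-4 - 9}{4 - 9}} = \left(15 - 3\right) \left(-29\right) + \sqrt{-16 + \frac{-4 - 9}{4 - 9}} = 12 \left(-29\right) + \sqrt{-16 + \frac{1}{-5} \left(-13\right)} = -348 + \sqrt{-16 - - \frac{13}{5}} = -348 + \sqrt{-16 + \frac{13}{5}} = -348 + \sqrt{- \frac{67}{5}} = -348 + \frac{i \sqrt{335}}{5}$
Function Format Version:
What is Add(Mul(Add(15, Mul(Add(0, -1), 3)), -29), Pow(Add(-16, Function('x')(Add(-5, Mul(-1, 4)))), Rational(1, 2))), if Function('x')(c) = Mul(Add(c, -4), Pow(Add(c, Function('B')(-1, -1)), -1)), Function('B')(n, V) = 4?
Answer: Add(-348, Mul(Rational(1, 5), I, Pow(335, Rational(1, 2)))) ≈ Add(-348.00, Mul(3.6606, I))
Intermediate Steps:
Function('x')(c) = Mul(Pow(Add(4, c), -1), Add(-4, c)) (Function('x')(c) = Mul(Add(c, -4), Pow(Add(c, 4), -1)) = Mul(Add(-4, c), Pow(Add(4, c), -1)) = Mul(Pow(Add(4, c), -1), Add(-4, c)))
Add(Mul(Add(15, Mul(Add(0, -1), 3)), -29), Pow(Add(-16, Function('x')(Add(-5, Mul(-1, 4)))), Rational(1, 2))) = Add(Mul(Add(15, Mul(Add(0, -1), 3)), -29), Pow(Add(-16, Mul(Pow(Add(4, Add(-5, Mul(-1, 4))), -1), Add(-4, Add(-5, Mul(-1, 4))))), Rational(1, 2))) = Add(Mul(Add(15, Mul(-1, 3)), -29), Pow(Add(-16, Mul(Pow(Add(4, Add(-5, -4)), -1), Add(-4, Add(-5, -4)))), Rational(1, 2))) = Add(Mul(Add(15, -3), -29), Pow(Add(-16, Mul(Pow(Add(4, -9), -1), Add(-4, -9))), Rational(1, 2))) = Add(Mul(12, -29), Pow(Add(-16, Mul(Pow(-5, -1), -13)), Rational(1, 2))) = Add(-348, Pow(Add(-16, Mul(Rational(-1, 5), -13)), Rational(1, 2))) = Add(-348, Pow(Add(-16, Rational(13, 5)), Rational(1, 2))) = Add(-348, Pow(Rational(-67, 5), Rational(1, 2))) = Add(-348, Mul(Rational(1, 5), I, Pow(335, Rational(1, 2))))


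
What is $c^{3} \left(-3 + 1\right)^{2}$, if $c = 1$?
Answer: $4$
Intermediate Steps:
$c^{3} \left(-3 + 1\right)^{2} = 1^{3} \left(-3 + 1\right)^{2} = 1 \left(-2\right)^{2} = 1 \cdot 4 = 4$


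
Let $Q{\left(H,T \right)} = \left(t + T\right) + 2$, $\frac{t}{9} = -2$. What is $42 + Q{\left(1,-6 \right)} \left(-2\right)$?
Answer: $86$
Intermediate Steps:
$t = -18$ ($t = 9 \left(-2\right) = -18$)
$Q{\left(H,T \right)} = -16 + T$ ($Q{\left(H,T \right)} = \left(-18 + T\right) + 2 = -16 + T$)
$42 + Q{\left(1,-6 \right)} \left(-2\right) = 42 + \left(-16 - 6\right) \left(-2\right) = 42 - -44 = 42 + 44 = 86$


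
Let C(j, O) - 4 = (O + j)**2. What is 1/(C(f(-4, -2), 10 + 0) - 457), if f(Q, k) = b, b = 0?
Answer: -1/353 ≈ -0.0028329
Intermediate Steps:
f(Q, k) = 0
C(j, O) = 4 + (O + j)**2
1/(C(f(-4, -2), 10 + 0) - 457) = 1/((4 + ((10 + 0) + 0)**2) - 457) = 1/((4 + (10 + 0)**2) - 457) = 1/((4 + 10**2) - 457) = 1/((4 + 100) - 457) = 1/(104 - 457) = 1/(-353) = -1/353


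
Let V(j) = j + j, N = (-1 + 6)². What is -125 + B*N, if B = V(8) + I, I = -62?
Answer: -1275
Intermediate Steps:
N = 25 (N = 5² = 25)
V(j) = 2*j
B = -46 (B = 2*8 - 62 = 16 - 62 = -46)
-125 + B*N = -125 - 46*25 = -125 - 1150 = -1275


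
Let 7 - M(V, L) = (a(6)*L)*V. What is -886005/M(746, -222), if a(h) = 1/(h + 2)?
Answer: -1772010/41417 ≈ -42.785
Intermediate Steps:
a(h) = 1/(2 + h)
M(V, L) = 7 - L*V/8 (M(V, L) = 7 - L/(2 + 6)*V = 7 - L/8*V = 7 - L*V/8)
-886005/M(746, -222) = -886005/(7 - ⅛*(-222)*746) = -886005/(7 + 41403/2) = -886005/41417/2 = -886005*2/41417 = -1772010/41417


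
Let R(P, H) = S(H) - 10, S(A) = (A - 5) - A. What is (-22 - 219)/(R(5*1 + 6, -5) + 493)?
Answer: -241/478 ≈ -0.50418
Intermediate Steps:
S(A) = -5 (S(A) = (-5 + A) - A = -5)
R(P, H) = -15 (R(P, H) = -5 - 10 = -15)
(-22 - 219)/(R(5*1 + 6, -5) + 493) = (-22 - 219)/(-15 + 493) = -241/478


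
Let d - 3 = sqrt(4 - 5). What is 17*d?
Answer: 51 + 17*I ≈ 51.0 + 17.0*I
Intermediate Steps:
d = 3 + I (d = 3 + sqrt(4 - 5) = 3 + sqrt(-1) = 3 + I ≈ 3.0 + 1.0*I)
17*d = 17*(3 + I) = 51 + 17*I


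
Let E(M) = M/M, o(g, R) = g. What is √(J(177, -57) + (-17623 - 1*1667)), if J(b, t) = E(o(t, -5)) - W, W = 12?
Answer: I*√19301 ≈ 138.93*I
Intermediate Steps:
E(M) = 1
J(b, t) = -11 (J(b, t) = 1 - 1*12 = 1 - 12 = -11)
√(J(177, -57) + (-17623 - 1*1667)) = √(-11 + (-17623 - 1*1667)) = √(-11 + (-17623 - 1667)) = √(-11 - 19290) = √(-19301) = I*√19301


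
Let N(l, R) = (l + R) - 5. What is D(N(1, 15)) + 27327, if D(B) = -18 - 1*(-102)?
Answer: 27411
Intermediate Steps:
N(l, R) = -5 + R + l (N(l, R) = (R + l) - 5 = -5 + R + l)
D(B) = 84 (D(B) = -18 + 102 = 84)
D(N(1, 15)) + 27327 = 84 + 27327 = 27411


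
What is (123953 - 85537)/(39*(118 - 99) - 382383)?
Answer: -19208/190821 ≈ -0.10066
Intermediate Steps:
(123953 - 85537)/(39*(118 - 99) - 382383) = 38416/(39*19 - 382383) = 38416/(741 - 382383) = 38416/(-381642) = 38416*(-1/381642) = -19208/190821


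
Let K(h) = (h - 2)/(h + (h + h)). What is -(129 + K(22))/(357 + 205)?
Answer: -4267/18546 ≈ -0.23008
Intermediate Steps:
K(h) = (-2 + h)/(3*h) (K(h) = (-2 + h)/(h + 2*h) = (-2 + h)/((3*h)) = (-2 + h)*(1/(3*h)) = (-2 + h)/(3*h))
-(129 + K(22))/(357 + 205) = -(129 + (⅓)*(-2 + 22)/22)/(357 + 205) = -(129 + (⅓)*(1/22)*20)/562 = -(129 + 10/33)/562 = -4267/(33*562) = -1*4267/18546 = -4267/18546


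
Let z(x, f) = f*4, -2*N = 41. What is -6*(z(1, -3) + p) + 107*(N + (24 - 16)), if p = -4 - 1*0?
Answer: -2483/2 ≈ -1241.5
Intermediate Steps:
N = -41/2 (N = -½*41 = -41/2 ≈ -20.500)
p = -4 (p = -4 + 0 = -4)
z(x, f) = 4*f
-6*(z(1, -3) + p) + 107*(N + (24 - 16)) = -6*(4*(-3) - 4) + 107*(-41/2 + (24 - 16)) = -6*(-12 - 4) + 107*(-41/2 + 8) = -6*(-16) + 107*(-25/2) = 96 - 2675/2 = -2483/2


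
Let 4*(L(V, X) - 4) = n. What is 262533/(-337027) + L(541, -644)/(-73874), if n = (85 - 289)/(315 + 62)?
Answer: -7312165839773/9386369789446 ≈ -0.77902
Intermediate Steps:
n = -204/377 ≈ -0.54111
L(V, X) = 1457/377 (L(V, X) = 4 + (¼)*(-204/377) = 4 - 51/377 = 1457/377)
262533/(-337027) + L(541, -644)/(-73874) = 262533/(-337027) + (1457/377)/(-73874) = 262533*(-1/337027) + (1457/377)*(-1/73874) = -262533/337027 - 1457/27850498 = -7312165839773/9386369789446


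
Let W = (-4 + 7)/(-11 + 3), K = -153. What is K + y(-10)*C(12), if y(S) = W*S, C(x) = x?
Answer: -108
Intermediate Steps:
W = -3/8 (W = 3/(-8) = 3*(-⅛) = -3/8 ≈ -0.37500)
y(S) = -3*S/8
K + y(-10)*C(12) = -153 - 3/8*(-10)*12 = -153 + (15/4)*12 = -153 + 45 = -108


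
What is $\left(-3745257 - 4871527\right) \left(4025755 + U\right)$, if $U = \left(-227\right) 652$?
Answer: $-33413742772784$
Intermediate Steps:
$U = -148004$
$\left(-3745257 - 4871527\right) \left(4025755 + U\right) = \left(-3745257 - 4871527\right) \left(4025755 - 148004\right) = \left(-8616784\right) 3877751 = -33413742772784$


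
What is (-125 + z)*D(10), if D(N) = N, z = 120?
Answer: -50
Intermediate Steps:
(-125 + z)*D(10) = (-125 + 120)*10 = -5*10 = -50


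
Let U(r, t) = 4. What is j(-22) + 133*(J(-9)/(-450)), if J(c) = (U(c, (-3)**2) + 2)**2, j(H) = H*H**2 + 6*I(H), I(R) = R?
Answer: -269766/25 ≈ -10791.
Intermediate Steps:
j(H) = H**3 + 6*H (j(H) = H*H**2 + 6*H = H**3 + 6*H)
J(c) = 36 (J(c) = (4 + 2)**2 = 6**2 = 36)
j(-22) + 133*(J(-9)/(-450)) = -22*(6 + (-22)**2) + 133*(36/(-450)) = -22*(6 + 484) + 133*(36*(-1/450)) = -22*490 + 133*(-2/25) = -10780 - 266/25 = -269766/25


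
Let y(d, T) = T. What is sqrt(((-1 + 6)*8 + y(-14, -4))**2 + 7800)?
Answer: 2*sqrt(2274) ≈ 95.373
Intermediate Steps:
sqrt(((-1 + 6)*8 + y(-14, -4))**2 + 7800) = sqrt(((-1 + 6)*8 - 4)**2 + 7800) = sqrt((5*8 - 4)**2 + 7800) = sqrt((40 - 4)**2 + 7800) = sqrt(36**2 + 7800) = sqrt(1296 + 7800) = sqrt(9096) = 2*sqrt(2274)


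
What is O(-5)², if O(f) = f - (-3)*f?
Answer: 400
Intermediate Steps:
O(f) = 4*f (O(f) = f + 3*f = 4*f)
O(-5)² = (4*(-5))² = (-20)² = 400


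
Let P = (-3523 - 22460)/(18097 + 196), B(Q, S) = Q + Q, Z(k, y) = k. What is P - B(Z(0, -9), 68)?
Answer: -25983/18293 ≈ -1.4204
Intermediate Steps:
B(Q, S) = 2*Q
P = -25983/18293 ≈ -1.4204
P - B(Z(0, -9), 68) = -25983/18293 - 2*0 = -25983/18293 - 1*0 = -25983/18293 + 0 = -25983/18293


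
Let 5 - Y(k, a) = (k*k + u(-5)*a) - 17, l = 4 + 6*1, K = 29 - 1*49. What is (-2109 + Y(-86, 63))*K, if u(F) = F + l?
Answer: 195960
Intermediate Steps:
K = -20 (K = 29 - 49 = -20)
l = 10 (l = 4 + 6 = 10)
u(F) = 10 + F (u(F) = F + 10 = 10 + F)
Y(k, a) = 22 - k² - 5*a (Y(k, a) = 5 - ((k*k + (10 - 5)*a) - 17) = 5 - ((k² + 5*a) - 17) = 5 - (-17 + k² + 5*a) = 5 + (17 - k² - 5*a) = 22 - k² - 5*a)
(-2109 + Y(-86, 63))*K = (-2109 + (22 - 1*(-86)² - 5*63))*(-20) = (-2109 + (22 - 1*7396 - 315))*(-20) = (-2109 + (22 - 7396 - 315))*(-20) = (-2109 - 7689)*(-20) = -9798*(-20) = 195960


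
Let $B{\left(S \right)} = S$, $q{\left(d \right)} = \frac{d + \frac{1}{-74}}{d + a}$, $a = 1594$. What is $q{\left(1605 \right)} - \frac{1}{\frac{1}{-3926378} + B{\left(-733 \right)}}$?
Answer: $\frac{48964403368729}{97329390166350} \approx 0.50308$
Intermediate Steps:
$q{\left(d \right)} = \frac{- \frac{1}{74} + d}{1594 + d}$ ($q{\left(d \right)} = \frac{d + \frac{1}{-74}}{d + 1594} = \frac{d - \frac{1}{74}}{1594 + d} = \frac{- \frac{1}{74} + d}{1594 + d}$)
$q{\left(1605 \right)} - \frac{1}{\frac{1}{-3926378} + B{\left(-733 \right)}} = \frac{- \frac{1}{74} + 1605}{1594 + 1605} - \frac{1}{\frac{1}{-3926378} - 733} = \frac{1}{3199} \cdot \frac{118769}{74} - \frac{1}{- \frac{1}{3926378} - 733} = \frac{1}{3199} \cdot \frac{118769}{74} - \frac{1}{- \frac{2878035075}{3926378}} = \frac{16967}{33818} - - \frac{3926378}{2878035075} = \frac{16967}{33818} + \frac{3926378}{2878035075} = \frac{48964403368729}{97329390166350}$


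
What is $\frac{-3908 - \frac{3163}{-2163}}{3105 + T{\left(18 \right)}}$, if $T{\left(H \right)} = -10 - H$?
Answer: $- \frac{8449841}{6655551} \approx -1.2696$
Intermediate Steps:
$\frac{-3908 - \frac{3163}{-2163}}{3105 + T{\left(18 \right)}} = \frac{-3908 - \frac{3163}{-2163}}{3105 - 28} = \frac{-3908 - - \frac{3163}{2163}}{3105 - 28} = \frac{-3908 + \frac{3163}{2163}}{3105 - 28} = - \frac{8449841}{2163 \cdot 3077} = \left(- \frac{8449841}{2163}\right) \frac{1}{3077} = - \frac{8449841}{6655551}$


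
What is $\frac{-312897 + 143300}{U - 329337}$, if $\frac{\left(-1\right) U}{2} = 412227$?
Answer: $\frac{169597}{1153791} \approx 0.14699$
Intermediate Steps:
$U = -824454$ ($U = \left(-2\right) 412227 = -824454$)
$\frac{-312897 + 143300}{U - 329337} = \frac{-312897 + 143300}{-824454 - 329337} = - \frac{169597}{-1153791} = \left(-169597\right) \left(- \frac{1}{1153791}\right) = \frac{169597}{1153791}$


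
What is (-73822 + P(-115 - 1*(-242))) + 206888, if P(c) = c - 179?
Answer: 133014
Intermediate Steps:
P(c) = -179 + c
(-73822 + P(-115 - 1*(-242))) + 206888 = (-73822 + (-179 + (-115 - 1*(-242)))) + 206888 = (-73822 + (-179 + (-115 + 242))) + 206888 = (-73822 + (-179 + 127)) + 206888 = (-73822 - 52) + 206888 = -73874 + 206888 = 133014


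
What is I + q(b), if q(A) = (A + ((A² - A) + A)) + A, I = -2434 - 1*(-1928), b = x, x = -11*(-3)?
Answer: 649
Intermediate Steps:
x = 33
b = 33
I = -506 (I = -2434 + 1928 = -506)
q(A) = A² + 2*A (q(A) = (A + A²) + A = A² + 2*A)
I + q(b) = -506 + 33*(2 + 33) = -506 + 33*35 = -506 + 1155 = 649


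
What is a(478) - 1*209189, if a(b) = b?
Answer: -208711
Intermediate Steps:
a(478) - 1*209189 = 478 - 1*209189 = 478 - 209189 = -208711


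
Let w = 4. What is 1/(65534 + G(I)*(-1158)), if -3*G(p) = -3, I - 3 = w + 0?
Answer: 1/64376 ≈ 1.5534e-5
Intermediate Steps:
I = 7 (I = 3 + (4 + 0) = 3 + 4 = 7)
G(p) = 1 (G(p) = -⅓*(-3) = 1)
1/(65534 + G(I)*(-1158)) = 1/(65534 + 1*(-1158)) = 1/(65534 - 1158) = 1/64376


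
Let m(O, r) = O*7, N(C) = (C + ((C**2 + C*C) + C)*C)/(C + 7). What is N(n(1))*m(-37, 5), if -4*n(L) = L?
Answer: 1813/216 ≈ 8.3935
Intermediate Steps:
n(L) = -L/4
N(C) = (C + C*(C + 2*C**2))/(7 + C) (N(C) = (C + ((C**2 + C**2) + C)*C)/(7 + C) = (C + (2*C**2 + C)*C)/(7 + C) = (C + (C + 2*C**2)*C)/(7 + C) = (C + C*(C + 2*C**2))/(7 + C))
m(O, r) = 7*O
N(n(1))*m(-37, 5) = ((-1/4*1)*(1 - 1/4*1 + 2*(-1/4*1)**2)/(7 - 1/4*1))*(7*(-37)) = -(1 - 1/4 + 2*(-1/4)**2)/(4*(7 - 1/4))*(-259) = -(1 - 1/4 + 2*(1/16))/(4*27/4)*(-259) = -1/4*4/27*(1 - 1/4 + 1/8)*(-259) = -1/4*4/27*7/8*(-259) = -7/216*(-259) = 1813/216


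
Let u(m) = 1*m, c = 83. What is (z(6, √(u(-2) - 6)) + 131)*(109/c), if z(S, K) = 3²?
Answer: 15260/83 ≈ 183.86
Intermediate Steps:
u(m) = m
z(S, K) = 9
(z(6, √(u(-2) - 6)) + 131)*(109/c) = (9 + 131)*(109/83) = 140*(109*(1/83)) = 140*(109/83) = 15260/83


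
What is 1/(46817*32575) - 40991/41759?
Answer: -62513889159266/63685138180225 ≈ -0.98161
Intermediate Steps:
1/(46817*32575) - 40991/41759 = (1/46817)*(1/32575) - 40991*1/41759 = 1/1525063775 - 40991/41759 = -62513889159266/63685138180225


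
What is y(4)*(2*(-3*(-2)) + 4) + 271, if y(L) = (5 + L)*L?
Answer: 847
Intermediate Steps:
y(L) = L*(5 + L)
y(4)*(2*(-3*(-2)) + 4) + 271 = (4*(5 + 4))*(2*(-3*(-2)) + 4) + 271 = (4*9)*(2*6 + 4) + 271 = 36*(12 + 4) + 271 = 36*16 + 271 = 576 + 271 = 847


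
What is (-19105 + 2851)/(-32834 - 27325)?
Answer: 5418/20053 ≈ 0.27018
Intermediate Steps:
(-19105 + 2851)/(-32834 - 27325) = -16254/(-60159) = -16254*(-1/60159) = 5418/20053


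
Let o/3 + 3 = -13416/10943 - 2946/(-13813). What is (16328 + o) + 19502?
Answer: 5414087629649/151155659 ≈ 35818.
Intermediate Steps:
o = -1819632321/151155659 (o = -9 + 3*(-13416/10943 - 2946/(-13813)) = -9 + 3*(-13416*1/10943 - 2946*(-1/13813)) = -9 + 3*(-13416/10943 + 2946/13813) = -9 + 3*(-153077130/151155659) = -9 - 459231390/151155659 = -1819632321/151155659 ≈ -12.038)
(16328 + o) + 19502 = (16328 - 1819632321/151155659) + 19502 = 2466249967831/151155659 + 19502 = 5414087629649/151155659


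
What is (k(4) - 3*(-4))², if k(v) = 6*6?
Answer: 2304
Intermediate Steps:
k(v) = 36
(k(4) - 3*(-4))² = (36 - 3*(-4))² = (36 + 12)² = 48² = 2304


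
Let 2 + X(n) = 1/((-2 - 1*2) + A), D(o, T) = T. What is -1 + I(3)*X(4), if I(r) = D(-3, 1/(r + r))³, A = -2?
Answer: -1309/1296 ≈ -1.0100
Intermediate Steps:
I(r) = 1/(8*r³) (I(r) = (1/(r + r))³ = (1/(2*r))³ = 1/(8*r³))
X(n) = -13/6 (X(n) = -2 + 1/((-2 - 1*2) - 2) = -2 + 1/((-2 - 2) - 2) = -2 + 1/(-4 - 2) = -2 + 1/(-6) = -2 - ⅙ = -13/6)
-1 + I(3)*X(4) = -1 + ((⅛)/3³)*(-13/6) = -1 + ((⅛)*(1/27))*(-13/6) = -1 + (1/216)*(-13/6) = -1 - 13/1296 = -1309/1296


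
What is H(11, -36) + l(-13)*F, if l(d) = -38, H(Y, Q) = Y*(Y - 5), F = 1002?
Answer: -38010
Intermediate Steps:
H(Y, Q) = Y*(-5 + Y)
H(11, -36) + l(-13)*F = 11*(-5 + 11) - 38*1002 = 11*6 - 38076 = 66 - 38076 = -38010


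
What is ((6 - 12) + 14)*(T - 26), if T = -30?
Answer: -448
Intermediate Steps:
((6 - 12) + 14)*(T - 26) = ((6 - 12) + 14)*(-30 - 26) = (-6 + 14)*(-56) = 8*(-56) = -448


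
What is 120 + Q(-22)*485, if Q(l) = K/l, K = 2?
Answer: 835/11 ≈ 75.909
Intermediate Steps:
Q(l) = 2/l
120 + Q(-22)*485 = 120 + (2/(-22))*485 = 120 + (2*(-1/22))*485 = 120 - 1/11*485 = 120 - 485/11 = 835/11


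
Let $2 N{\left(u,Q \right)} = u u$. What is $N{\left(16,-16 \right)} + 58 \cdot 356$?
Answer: $20776$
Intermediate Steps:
$N{\left(u,Q \right)} = \frac{u^{2}}{2}$ ($N{\left(u,Q \right)} = \frac{u u}{2} = \frac{u^{2}}{2}$)
$N{\left(16,-16 \right)} + 58 \cdot 356 = \frac{16^{2}}{2} + 58 \cdot 356 = \frac{1}{2} \cdot 256 + 20648 = 128 + 20648 = 20776$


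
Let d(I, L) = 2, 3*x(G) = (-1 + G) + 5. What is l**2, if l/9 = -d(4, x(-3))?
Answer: 324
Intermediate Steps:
x(G) = 4/3 + G/3 (x(G) = ((-1 + G) + 5)/3 = (4 + G)/3 = 4/3 + G/3)
l = -18 (l = 9*(-1*2) = 9*(-2) = -18)
l**2 = (-18)**2 = 324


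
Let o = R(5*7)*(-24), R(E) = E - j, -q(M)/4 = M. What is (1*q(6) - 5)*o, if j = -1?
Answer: 25056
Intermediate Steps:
q(M) = -4*M
R(E) = 1 + E (R(E) = E - 1*(-1) = E + 1 = 1 + E)
o = -864 (o = (1 + 5*7)*(-24) = (1 + 35)*(-24) = 36*(-24) = -864)
(1*q(6) - 5)*o = (1*(-4*6) - 5)*(-864) = (1*(-24) - 5)*(-864) = (-24 - 5)*(-864) = -29*(-864) = 25056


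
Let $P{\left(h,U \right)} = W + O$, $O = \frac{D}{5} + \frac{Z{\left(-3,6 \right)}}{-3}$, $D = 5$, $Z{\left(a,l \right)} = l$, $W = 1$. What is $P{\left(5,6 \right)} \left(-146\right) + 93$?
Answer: $93$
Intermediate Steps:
$O = -1$ ($O = \frac{5}{5} + \frac{6}{-3} = 5 \cdot \frac{1}{5} + 6 \left(- \frac{1}{3}\right) = 1 - 2 = -1$)
$P{\left(h,U \right)} = 0$ ($P{\left(h,U \right)} = 1 - 1 = 0$)
$P{\left(5,6 \right)} \left(-146\right) + 93 = 0 \left(-146\right) + 93 = 0 + 93 = 93$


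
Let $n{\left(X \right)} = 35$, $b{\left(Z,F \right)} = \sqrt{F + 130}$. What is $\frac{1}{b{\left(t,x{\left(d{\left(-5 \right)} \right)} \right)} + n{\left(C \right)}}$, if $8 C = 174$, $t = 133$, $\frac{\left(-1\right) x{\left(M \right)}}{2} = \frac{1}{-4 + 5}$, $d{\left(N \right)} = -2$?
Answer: $\frac{35}{1097} - \frac{8 \sqrt{2}}{1097} \approx 0.021592$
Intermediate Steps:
$x{\left(M \right)} = -2$ ($x{\left(M \right)} = - \frac{2}{-4 + 5} = - \frac{2}{1} = \left(-2\right) 1 = -2$)
$b{\left(Z,F \right)} = \sqrt{130 + F}$
$C = \frac{87}{4}$ ($C = \frac{1}{8} \cdot 174 = \frac{87}{4} \approx 21.75$)
$\frac{1}{b{\left(t,x{\left(d{\left(-5 \right)} \right)} \right)} + n{\left(C \right)}} = \frac{1}{\sqrt{130 - 2} + 35} = \frac{1}{\sqrt{128} + 35} = \frac{1}{8 \sqrt{2} + 35} = \frac{1}{35 + 8 \sqrt{2}}$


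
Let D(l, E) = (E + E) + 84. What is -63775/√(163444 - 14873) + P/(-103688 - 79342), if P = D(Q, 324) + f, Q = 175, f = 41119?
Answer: -41851/183030 - 63775*√148571/148571 ≈ -165.69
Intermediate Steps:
D(l, E) = 84 + 2*E (D(l, E) = 2*E + 84 = 84 + 2*E)
P = 41851 (P = (84 + 2*324) + 41119 = (84 + 648) + 41119 = 732 + 41119 = 41851)
-63775/√(163444 - 14873) + P/(-103688 - 79342) = -63775/√(163444 - 14873) + 41851/(-103688 - 79342) = -63775*√148571/148571 + 41851/(-183030) = -63775*√148571/148571 + 41851*(-1/183030) = -63775*√148571/148571 - 41851/183030 = -41851/183030 - 63775*√148571/148571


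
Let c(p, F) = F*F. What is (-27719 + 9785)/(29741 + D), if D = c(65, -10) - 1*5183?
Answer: -8967/12329 ≈ -0.72731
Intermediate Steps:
c(p, F) = F**2
D = -5083 (D = (-10)**2 - 1*5183 = 100 - 5183 = -5083)
(-27719 + 9785)/(29741 + D) = (-27719 + 9785)/(29741 - 5083) = -17934/24658 = -17934*1/24658 = -8967/12329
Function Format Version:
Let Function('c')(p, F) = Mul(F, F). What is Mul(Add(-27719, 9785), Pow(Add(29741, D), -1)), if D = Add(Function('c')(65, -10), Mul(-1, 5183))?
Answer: Rational(-8967, 12329) ≈ -0.72731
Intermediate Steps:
Function('c')(p, F) = Pow(F, 2)
D = -5083 (D = Add(Pow(-10, 2), Mul(-1, 5183)) = Add(100, -5183) = -5083)
Mul(Add(-27719, 9785), Pow(Add(29741, D), -1)) = Mul(Add(-27719, 9785), Pow(Add(29741, -5083), -1)) = Mul(-17934, Pow(24658, -1)) = Mul(-17934, Rational(1, 24658)) = Rational(-8967, 12329)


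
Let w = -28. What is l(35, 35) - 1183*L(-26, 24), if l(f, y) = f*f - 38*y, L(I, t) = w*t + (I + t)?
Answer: 797237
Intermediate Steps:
L(I, t) = I - 27*t (L(I, t) = -28*t + (I + t) = I - 27*t)
l(f, y) = f**2 - 38*y
l(35, 35) - 1183*L(-26, 24) = (35**2 - 38*35) - 1183*(-26 - 27*24) = (1225 - 1330) - 1183*(-26 - 648) = -105 - 1183*(-674) = -105 + 797342 = 797237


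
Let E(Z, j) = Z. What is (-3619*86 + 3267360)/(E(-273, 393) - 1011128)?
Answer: -2956126/1011401 ≈ -2.9228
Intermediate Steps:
(-3619*86 + 3267360)/(E(-273, 393) - 1011128) = (-3619*86 + 3267360)/(-273 - 1011128) = (-311234 + 3267360)/(-1011401) = 2956126*(-1/1011401) = -2956126/1011401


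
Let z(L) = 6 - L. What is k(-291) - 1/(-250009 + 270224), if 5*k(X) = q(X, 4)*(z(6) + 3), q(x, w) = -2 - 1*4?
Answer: -14555/4043 ≈ -3.6000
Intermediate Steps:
q(x, w) = -6 (q(x, w) = -2 - 4 = -6)
k(X) = -18/5 (k(X) = (-6*((6 - 1*6) + 3))/5 = (-6*((6 - 6) + 3))/5 = (-6*(0 + 3))/5 = (-6*3)/5 = (⅕)*(-18) = -18/5)
k(-291) - 1/(-250009 + 270224) = -18/5 - 1/(-250009 + 270224) = -18/5 - 1/20215 = -14555/4043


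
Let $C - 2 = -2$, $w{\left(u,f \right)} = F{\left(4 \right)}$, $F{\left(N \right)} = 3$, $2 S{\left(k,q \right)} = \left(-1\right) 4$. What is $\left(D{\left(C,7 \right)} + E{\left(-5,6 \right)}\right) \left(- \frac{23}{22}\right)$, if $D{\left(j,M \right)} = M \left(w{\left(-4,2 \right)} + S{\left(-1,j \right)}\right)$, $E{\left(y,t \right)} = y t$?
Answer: $\frac{529}{22} \approx 24.045$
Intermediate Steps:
$S{\left(k,q \right)} = -2$ ($S{\left(k,q \right)} = \frac{\left(-1\right) 4}{2} = \frac{1}{2} \left(-4\right) = -2$)
$E{\left(y,t \right)} = t y$
$w{\left(u,f \right)} = 3$
$C = 0$ ($C = 2 - 2 = 0$)
$D{\left(j,M \right)} = M$ ($D{\left(j,M \right)} = M \left(3 - 2\right) = M 1 = M$)
$\left(D{\left(C,7 \right)} + E{\left(-5,6 \right)}\right) \left(- \frac{23}{22}\right) = \left(7 + 6 \left(-5\right)\right) \left(- \frac{23}{22}\right) = \left(7 - 30\right) \left(\left(-23\right) \frac{1}{22}\right) = \left(-23\right) \left(- \frac{23}{22}\right) = \frac{529}{22}$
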